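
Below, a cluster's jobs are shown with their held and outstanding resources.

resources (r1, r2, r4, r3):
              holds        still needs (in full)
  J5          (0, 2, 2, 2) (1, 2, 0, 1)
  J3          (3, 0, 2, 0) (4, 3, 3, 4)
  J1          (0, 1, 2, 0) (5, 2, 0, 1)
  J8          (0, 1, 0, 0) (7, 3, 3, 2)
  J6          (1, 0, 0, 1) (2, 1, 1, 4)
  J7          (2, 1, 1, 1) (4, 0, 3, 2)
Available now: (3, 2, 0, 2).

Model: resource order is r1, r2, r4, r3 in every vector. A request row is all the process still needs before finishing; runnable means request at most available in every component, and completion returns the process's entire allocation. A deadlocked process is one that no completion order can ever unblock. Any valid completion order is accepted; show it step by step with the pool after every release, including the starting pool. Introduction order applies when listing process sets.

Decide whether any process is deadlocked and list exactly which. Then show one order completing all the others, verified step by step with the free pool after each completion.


Deadlocked set: J3, J1, J8 and J7.
Key observation: after J5, J6 the pool peaks at (4, 4, 2, 5), and each blocked process is short somewhere: J3 on r4; J1 on r1; J8 on r1, r4; J7 on r4.
One completion order for the rest: J5, J6. Step-by-step check:
  pool = (3, 2, 0, 2)
  J5: need (1, 2, 0, 1) fits (3, 2, 0, 2); releases (0, 2, 2, 2), pool now (3, 4, 2, 4)
  J6: need (2, 1, 1, 4) fits (3, 4, 2, 4); releases (1, 0, 0, 1), pool now (4, 4, 2, 5)
The blocked processes can never fit:
  J3 still needs (4, 3, 3, 4) but only (4, 4, 2, 5) is free — short on r4
  J1 still needs (5, 2, 0, 1) but only (4, 4, 2, 5) is free — short on r1
  J8 still needs (7, 3, 3, 2) but only (4, 4, 2, 5) is free — short on r1 and r4
  J7 still needs (4, 0, 3, 2) but only (4, 4, 2, 5) is free — short on r4


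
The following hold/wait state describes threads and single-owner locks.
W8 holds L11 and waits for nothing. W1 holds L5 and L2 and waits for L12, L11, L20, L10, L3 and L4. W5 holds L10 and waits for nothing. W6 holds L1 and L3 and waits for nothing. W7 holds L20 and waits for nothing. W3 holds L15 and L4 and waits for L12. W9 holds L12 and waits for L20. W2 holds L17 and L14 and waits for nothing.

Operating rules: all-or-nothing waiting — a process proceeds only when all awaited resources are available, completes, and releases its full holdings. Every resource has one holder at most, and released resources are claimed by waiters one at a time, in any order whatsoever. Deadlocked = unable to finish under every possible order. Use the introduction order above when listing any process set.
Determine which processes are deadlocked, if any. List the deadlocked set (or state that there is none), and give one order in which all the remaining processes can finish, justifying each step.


The deadlocked set is empty.
Key observation: the wait relation is loop-free; peeling off processes with no waits unwinds the whole state.
One completion order for the rest: W7, W2, W5, W8, W6, W9, W3, W1.
Walking it through:
  run W7 (it waits on nothing); releases L20
  run W2 (it waits on nothing); releases L17 and L14
  run W5 (it waits on nothing); releases L10
  run W8 (it waits on nothing); releases L11
  run W6 (it waits on nothing); releases L1 and L3
  run W9 (all its waits — L20 — are resolved); releases L12
  run W3 (all its waits — L12 — are resolved); releases L15 and L4
  run W1 (all its waits — L12, L11, L20, L10, L3 and L4 — are resolved); releases L5 and L2


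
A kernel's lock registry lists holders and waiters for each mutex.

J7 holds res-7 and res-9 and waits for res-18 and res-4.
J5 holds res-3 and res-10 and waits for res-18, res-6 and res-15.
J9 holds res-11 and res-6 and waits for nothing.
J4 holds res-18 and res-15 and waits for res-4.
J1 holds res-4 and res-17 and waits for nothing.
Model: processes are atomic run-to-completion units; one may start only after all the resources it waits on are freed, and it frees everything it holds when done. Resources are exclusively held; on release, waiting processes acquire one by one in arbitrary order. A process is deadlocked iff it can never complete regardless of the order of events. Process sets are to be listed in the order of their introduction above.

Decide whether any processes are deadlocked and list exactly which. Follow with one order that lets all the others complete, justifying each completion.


Nothing here is deadlocked.
Key observation: there is no circular wait here — follow any chain and it reaches a process that is free to run now.
One completion order for the rest: J9, J1, J4, J7, J5.
Verifying each step:
  J9: no waits; runs immediately, freeing res-11 and res-6
  J1: no waits; runs immediately, freeing res-4 and res-17
  J4: everything it awaited (res-4) is free; runs, freeing res-18 and res-15
  J7: everything it awaited (res-18 and res-4) is free; runs, freeing res-7 and res-9
  J5: everything it awaited (res-18, res-6 and res-15) is free; runs, freeing res-3 and res-10


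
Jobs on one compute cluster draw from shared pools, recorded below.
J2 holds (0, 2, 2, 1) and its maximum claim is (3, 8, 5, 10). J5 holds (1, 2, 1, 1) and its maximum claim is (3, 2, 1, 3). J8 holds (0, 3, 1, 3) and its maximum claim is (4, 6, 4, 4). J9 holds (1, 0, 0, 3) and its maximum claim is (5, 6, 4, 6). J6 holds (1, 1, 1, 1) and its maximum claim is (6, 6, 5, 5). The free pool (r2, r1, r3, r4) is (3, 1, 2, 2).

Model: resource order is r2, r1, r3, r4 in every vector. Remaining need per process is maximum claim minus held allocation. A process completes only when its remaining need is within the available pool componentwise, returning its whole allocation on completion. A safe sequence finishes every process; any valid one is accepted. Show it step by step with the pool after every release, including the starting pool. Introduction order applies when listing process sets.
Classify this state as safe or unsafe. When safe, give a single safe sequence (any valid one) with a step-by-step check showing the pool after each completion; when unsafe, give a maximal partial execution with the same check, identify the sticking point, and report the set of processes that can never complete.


SAFE — a valid safe sequence is J5, J8, J9, J2, J6.
Key observation: J5 marks the first exact bind of the order: its need (2, 0, 0, 2) fits the free (3, 1, 2, 2) with zero slack on a requested resource.
Check, step by step:
  pool = (3, 1, 2, 2)
  run J5 (needs (2, 0, 0, 2), free (3, 1, 2, 2)); after release of (1, 2, 1, 1) the pool is (4, 3, 3, 3)
  run J8 (needs (4, 3, 3, 1), free (4, 3, 3, 3)); after release of (0, 3, 1, 3) the pool is (4, 6, 4, 6)
  run J9 (needs (4, 6, 4, 3), free (4, 6, 4, 6)); after release of (1, 0, 0, 3) the pool is (5, 6, 4, 9)
  run J2 (needs (3, 6, 3, 9), free (5, 6, 4, 9)); after release of (0, 2, 2, 1) the pool is (5, 8, 6, 10)
  run J6 (needs (5, 5, 4, 4), free (5, 8, 6, 10)); after release of (1, 1, 1, 1) the pool is (6, 9, 7, 11)


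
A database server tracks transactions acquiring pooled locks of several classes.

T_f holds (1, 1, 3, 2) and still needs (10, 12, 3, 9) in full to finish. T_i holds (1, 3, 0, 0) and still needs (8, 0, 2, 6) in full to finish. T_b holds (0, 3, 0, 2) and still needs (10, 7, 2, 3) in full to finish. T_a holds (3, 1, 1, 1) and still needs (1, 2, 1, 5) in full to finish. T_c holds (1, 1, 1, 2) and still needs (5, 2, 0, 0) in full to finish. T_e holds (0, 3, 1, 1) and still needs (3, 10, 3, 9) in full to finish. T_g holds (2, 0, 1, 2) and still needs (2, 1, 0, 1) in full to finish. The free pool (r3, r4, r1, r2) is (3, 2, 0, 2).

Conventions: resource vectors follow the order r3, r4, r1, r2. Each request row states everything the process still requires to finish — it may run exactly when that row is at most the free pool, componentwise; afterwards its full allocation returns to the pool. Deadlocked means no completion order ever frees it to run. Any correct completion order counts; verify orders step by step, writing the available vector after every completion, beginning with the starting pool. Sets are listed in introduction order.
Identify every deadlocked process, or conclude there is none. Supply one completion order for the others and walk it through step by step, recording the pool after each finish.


The deadlocked set is empty.
Key observation: T_g can run right away; the returned allocation unlocks the remaining processes in turn.
A valid finishing order for the others: T_g, T_c, T_a, T_i, T_b, T_e, T_f. Walking it through:
  pool = (3, 2, 0, 2)
  T_g needs (2, 1, 0, 1) <= (3, 2, 0, 2) -> finishes; pool += (2, 0, 1, 2) = (5, 2, 1, 4)
  T_c needs (5, 2, 0, 0) <= (5, 2, 1, 4) -> finishes; pool += (1, 1, 1, 2) = (6, 3, 2, 6)
  T_a needs (1, 2, 1, 5) <= (6, 3, 2, 6) -> finishes; pool += (3, 1, 1, 1) = (9, 4, 3, 7)
  T_i needs (8, 0, 2, 6) <= (9, 4, 3, 7) -> finishes; pool += (1, 3, 0, 0) = (10, 7, 3, 7)
  T_b needs (10, 7, 2, 3) <= (10, 7, 3, 7) -> finishes; pool += (0, 3, 0, 2) = (10, 10, 3, 9)
  T_e needs (3, 10, 3, 9) <= (10, 10, 3, 9) -> finishes; pool += (0, 3, 1, 1) = (10, 13, 4, 10)
  T_f needs (10, 12, 3, 9) <= (10, 13, 4, 10) -> finishes; pool += (1, 1, 3, 2) = (11, 14, 7, 12)


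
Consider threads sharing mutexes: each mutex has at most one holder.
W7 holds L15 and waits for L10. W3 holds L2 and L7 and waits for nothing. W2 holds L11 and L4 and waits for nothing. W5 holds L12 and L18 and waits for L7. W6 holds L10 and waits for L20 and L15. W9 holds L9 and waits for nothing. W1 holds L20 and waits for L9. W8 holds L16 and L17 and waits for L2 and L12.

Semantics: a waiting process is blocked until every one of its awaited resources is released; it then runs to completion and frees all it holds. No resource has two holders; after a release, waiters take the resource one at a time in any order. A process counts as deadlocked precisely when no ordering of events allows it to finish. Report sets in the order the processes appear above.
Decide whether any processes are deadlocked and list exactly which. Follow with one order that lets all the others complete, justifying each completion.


Deadlocked: W7 and W6.
Key observation: along W7 -> W6 -> W7, each member waits on what the next one holds — a deadlock; no other process is dragged down with it.
A valid finishing order for the others: W9, W3, W5, W2, W8, W1.
Step-by-step check:
  run W9 (it waits on nothing); releases L9
  run W3 (it waits on nothing); releases L2 and L7
  W5 waits on L7 — all released -> runs and releases L12 and L18
  run W2 (it waits on nothing); releases L11 and L4
  W8 waits on L2 and L12 — all released -> runs and releases L16 and L17
  W1 waits on L9 — all released -> runs and releases L20


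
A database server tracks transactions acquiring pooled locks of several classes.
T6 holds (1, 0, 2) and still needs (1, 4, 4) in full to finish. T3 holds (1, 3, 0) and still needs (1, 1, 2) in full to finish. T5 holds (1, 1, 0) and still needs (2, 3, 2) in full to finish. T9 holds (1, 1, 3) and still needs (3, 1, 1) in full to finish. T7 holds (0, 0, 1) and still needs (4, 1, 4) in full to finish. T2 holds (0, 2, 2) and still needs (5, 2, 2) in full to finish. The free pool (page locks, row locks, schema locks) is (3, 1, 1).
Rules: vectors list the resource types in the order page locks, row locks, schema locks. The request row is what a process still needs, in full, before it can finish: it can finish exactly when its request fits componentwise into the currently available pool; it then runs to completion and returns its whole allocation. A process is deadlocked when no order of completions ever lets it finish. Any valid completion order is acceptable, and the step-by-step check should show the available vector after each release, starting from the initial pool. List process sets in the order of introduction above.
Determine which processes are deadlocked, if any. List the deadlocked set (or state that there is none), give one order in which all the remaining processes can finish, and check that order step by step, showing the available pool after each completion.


No process is deadlocked.
Key observation: beginning at T9, releases accumulate fast enough that every process eventually fits.
A valid finishing order for the others: T9, T3, T6, T7, T5, T2. Walking it through:
  pool = (3, 1, 1)
  T9 needs (3, 1, 1) <= (3, 1, 1) -> finishes; pool += (1, 1, 3) = (4, 2, 4)
  T3 needs (1, 1, 2) <= (4, 2, 4) -> finishes; pool += (1, 3, 0) = (5, 5, 4)
  T6 needs (1, 4, 4) <= (5, 5, 4) -> finishes; pool += (1, 0, 2) = (6, 5, 6)
  T7 needs (4, 1, 4) <= (6, 5, 6) -> finishes; pool += (0, 0, 1) = (6, 5, 7)
  T5 needs (2, 3, 2) <= (6, 5, 7) -> finishes; pool += (1, 1, 0) = (7, 6, 7)
  T2 needs (5, 2, 2) <= (7, 6, 7) -> finishes; pool += (0, 2, 2) = (7, 8, 9)


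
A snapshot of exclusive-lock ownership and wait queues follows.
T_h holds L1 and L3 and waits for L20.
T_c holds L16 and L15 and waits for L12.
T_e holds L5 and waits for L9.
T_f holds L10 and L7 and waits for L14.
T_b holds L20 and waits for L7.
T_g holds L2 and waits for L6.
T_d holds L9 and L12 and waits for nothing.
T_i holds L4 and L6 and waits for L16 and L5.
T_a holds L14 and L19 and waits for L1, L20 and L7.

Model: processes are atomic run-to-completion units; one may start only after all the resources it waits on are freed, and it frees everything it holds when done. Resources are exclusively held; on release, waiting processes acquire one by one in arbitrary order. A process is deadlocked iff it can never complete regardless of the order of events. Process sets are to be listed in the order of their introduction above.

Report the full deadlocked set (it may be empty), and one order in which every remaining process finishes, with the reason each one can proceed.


Deadlocked set: T_h, T_f, T_b and T_a.
Key observation: the wait chain closes on itself along T_h -> T_b -> T_f -> T_a -> T_h; no other process is dragged down with it.
One completion order for the rest: T_d, T_e, T_c, T_i, T_g.
Verifying each step:
  T_d waits on nothing -> runs at once and releases L9 and L12
  run T_e (all its waits — L9 — are resolved); releases L5
  run T_c (all its waits — L12 — are resolved); releases L16 and L15
  run T_i (all its waits — L16 and L5 — are resolved); releases L4 and L6
  run T_g (all its waits — L6 — are resolved); releases L2


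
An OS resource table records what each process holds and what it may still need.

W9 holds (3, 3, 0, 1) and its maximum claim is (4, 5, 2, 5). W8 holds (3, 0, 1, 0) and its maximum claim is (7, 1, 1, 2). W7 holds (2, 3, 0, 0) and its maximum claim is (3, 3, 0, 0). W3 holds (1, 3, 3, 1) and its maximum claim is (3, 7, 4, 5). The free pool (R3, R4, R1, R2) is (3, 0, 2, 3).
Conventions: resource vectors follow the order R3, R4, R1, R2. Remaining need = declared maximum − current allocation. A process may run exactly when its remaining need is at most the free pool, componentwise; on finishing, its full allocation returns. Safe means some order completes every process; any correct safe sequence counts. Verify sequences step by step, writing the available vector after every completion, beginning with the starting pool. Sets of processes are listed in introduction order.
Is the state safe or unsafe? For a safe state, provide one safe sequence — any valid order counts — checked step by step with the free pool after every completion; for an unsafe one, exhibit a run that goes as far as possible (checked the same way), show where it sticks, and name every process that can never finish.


UNSAFE.
Key observation: W7, W8 can finish, but then (8, 3, 3, 3) is all there is, and the blocked group's R2 demands exceed it.
Going as far as possible: W7, W8; after that, nothing fits. Check, step by step:
  pool = (3, 0, 2, 3)
  run W7 (needs (1, 0, 0, 0), free (3, 0, 2, 3)); after release of (2, 3, 0, 0) the pool is (5, 3, 2, 3)
  run W8 (needs (4, 1, 0, 2), free (5, 3, 2, 3)); after release of (3, 0, 1, 0) the pool is (8, 3, 3, 3)
  blocked: W9 wants (1, 2, 2, 4), pool (8, 3, 3, 3) — not enough R2
  blocked: W3 wants (2, 4, 1, 4), pool (8, 3, 3, 3) — not enough R4 and R2
Processes that can never finish: W9 and W3.


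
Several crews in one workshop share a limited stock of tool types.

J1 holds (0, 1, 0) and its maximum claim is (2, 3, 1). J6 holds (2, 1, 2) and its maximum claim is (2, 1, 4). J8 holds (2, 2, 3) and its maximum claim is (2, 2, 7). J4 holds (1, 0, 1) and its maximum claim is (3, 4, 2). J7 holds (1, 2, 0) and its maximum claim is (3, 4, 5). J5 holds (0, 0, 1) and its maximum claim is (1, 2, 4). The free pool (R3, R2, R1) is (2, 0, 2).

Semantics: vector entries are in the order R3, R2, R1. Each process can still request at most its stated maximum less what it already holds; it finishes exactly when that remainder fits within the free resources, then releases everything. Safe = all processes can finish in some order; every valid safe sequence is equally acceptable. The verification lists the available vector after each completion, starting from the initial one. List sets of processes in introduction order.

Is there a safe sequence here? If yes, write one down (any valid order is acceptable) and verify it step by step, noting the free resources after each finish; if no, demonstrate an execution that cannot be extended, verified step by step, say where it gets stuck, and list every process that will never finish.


SAFE — a valid safe sequence is J6, J8, J1, J4, J7, J5.
Key observation: reading the order forward, J6 is the first process whose need (0, 0, 2) meets the free pool (2, 0, 2) exactly on a resource it requests.
Walking it through:
  pool = (2, 0, 2)
  run J6 (needs (0, 0, 2), free (2, 0, 2)); after release of (2, 1, 2) the pool is (4, 1, 4)
  run J8 (needs (0, 0, 4), free (4, 1, 4)); after release of (2, 2, 3) the pool is (6, 3, 7)
  run J1 (needs (2, 2, 1), free (6, 3, 7)); after release of (0, 1, 0) the pool is (6, 4, 7)
  run J4 (needs (2, 4, 1), free (6, 4, 7)); after release of (1, 0, 1) the pool is (7, 4, 8)
  run J7 (needs (2, 2, 5), free (7, 4, 8)); after release of (1, 2, 0) the pool is (8, 6, 8)
  run J5 (needs (1, 2, 3), free (8, 6, 8)); after release of (0, 0, 1) the pool is (8, 6, 9)


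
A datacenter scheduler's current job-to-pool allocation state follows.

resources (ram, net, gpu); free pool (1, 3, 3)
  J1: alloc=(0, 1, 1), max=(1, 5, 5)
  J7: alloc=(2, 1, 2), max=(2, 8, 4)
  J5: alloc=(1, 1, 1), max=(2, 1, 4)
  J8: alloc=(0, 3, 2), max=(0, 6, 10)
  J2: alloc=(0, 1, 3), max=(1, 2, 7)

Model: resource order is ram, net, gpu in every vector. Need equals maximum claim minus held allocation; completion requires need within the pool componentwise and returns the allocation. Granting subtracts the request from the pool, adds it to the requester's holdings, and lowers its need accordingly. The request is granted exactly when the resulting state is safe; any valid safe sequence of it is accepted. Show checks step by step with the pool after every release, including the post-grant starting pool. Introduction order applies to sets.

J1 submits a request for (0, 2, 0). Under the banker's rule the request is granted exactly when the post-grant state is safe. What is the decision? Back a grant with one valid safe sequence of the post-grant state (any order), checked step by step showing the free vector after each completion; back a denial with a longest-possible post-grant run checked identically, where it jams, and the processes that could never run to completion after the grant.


GRANT: granting preserves safety; a valid post-grant sequence is J5, J1, J2, J8, J7.
Key observation: the transfer keeps a workable pool ((1, 1, 3)); J5 starts the safe sequence.
Step-by-step check of the post-grant state:
  pool = (1, 1, 3)
  J5 needs (1, 0, 3) <= (1, 1, 3) -> finishes; pool += (1, 1, 1) = (2, 2, 4)
  J1 needs (1, 2, 4) <= (2, 2, 4) -> finishes; pool += (0, 3, 1) = (2, 5, 5)
  J2 needs (1, 1, 4) <= (2, 5, 5) -> finishes; pool += (0, 1, 3) = (2, 6, 8)
  J8 needs (0, 3, 8) <= (2, 6, 8) -> finishes; pool += (0, 3, 2) = (2, 9, 10)
  J7 needs (0, 7, 2) <= (2, 9, 10) -> finishes; pool += (2, 1, 2) = (4, 10, 12)


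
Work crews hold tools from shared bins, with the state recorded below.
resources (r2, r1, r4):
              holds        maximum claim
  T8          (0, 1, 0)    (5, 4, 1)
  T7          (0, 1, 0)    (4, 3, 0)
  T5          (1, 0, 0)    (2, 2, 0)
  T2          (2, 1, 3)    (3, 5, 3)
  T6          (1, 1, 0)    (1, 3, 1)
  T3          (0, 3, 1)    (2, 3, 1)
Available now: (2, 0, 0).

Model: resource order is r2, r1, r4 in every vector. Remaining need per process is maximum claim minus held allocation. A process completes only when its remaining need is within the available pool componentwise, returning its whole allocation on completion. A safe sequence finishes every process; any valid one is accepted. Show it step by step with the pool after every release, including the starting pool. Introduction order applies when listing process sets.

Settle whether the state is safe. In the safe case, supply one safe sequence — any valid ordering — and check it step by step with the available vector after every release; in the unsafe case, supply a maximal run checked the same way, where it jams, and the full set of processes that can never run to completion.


SAFE — a valid safe sequence is T3, T5, T6, T7, T2, T8.
Key observation: T3 is the earliest step where a requested resource binds exactly: need (2, 0, 0), pool (2, 0, 0) at its turn.
Verifying each step:
  pool = (2, 0, 0)
  T3 needs (2, 0, 0) <= (2, 0, 0) -> finishes; pool += (0, 3, 1) = (2, 3, 1)
  T5 needs (1, 2, 0) <= (2, 3, 1) -> finishes; pool += (1, 0, 0) = (3, 3, 1)
  T6 needs (0, 2, 1) <= (3, 3, 1) -> finishes; pool += (1, 1, 0) = (4, 4, 1)
  T7 needs (4, 2, 0) <= (4, 4, 1) -> finishes; pool += (0, 1, 0) = (4, 5, 1)
  T2 needs (1, 4, 0) <= (4, 5, 1) -> finishes; pool += (2, 1, 3) = (6, 6, 4)
  T8 needs (5, 3, 1) <= (6, 6, 4) -> finishes; pool += (0, 1, 0) = (6, 7, 4)


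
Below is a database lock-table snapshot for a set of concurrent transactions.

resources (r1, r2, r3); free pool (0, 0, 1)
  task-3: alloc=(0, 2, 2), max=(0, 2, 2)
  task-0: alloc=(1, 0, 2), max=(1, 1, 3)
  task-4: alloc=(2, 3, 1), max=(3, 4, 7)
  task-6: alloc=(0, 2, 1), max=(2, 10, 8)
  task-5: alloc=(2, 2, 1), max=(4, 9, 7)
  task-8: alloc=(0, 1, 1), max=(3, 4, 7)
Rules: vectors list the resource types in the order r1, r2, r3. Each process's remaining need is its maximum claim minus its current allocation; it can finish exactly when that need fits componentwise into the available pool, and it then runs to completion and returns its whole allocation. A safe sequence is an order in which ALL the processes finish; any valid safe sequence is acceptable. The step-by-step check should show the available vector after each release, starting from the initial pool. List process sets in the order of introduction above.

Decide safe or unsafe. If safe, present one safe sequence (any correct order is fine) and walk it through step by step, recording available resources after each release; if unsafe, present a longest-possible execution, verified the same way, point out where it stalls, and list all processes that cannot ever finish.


The state is UNSAFE.
Key observation: after task-3, task-0 complete, (1, 2, 5) is the best the pool ever gets, yet each leftover process wants more r3.
A maximal execution: task-3, task-0 — then nothing else fits. Verifying each step:
  pool = (0, 0, 1)
  run task-3 (needs (0, 0, 0), free (0, 0, 1)); after release of (0, 2, 2) the pool is (0, 2, 3)
  run task-0 (needs (0, 1, 1), free (0, 2, 3)); after release of (1, 0, 2) the pool is (1, 2, 5)
  task-4 cannot run: need (1, 1, 6) vs free (1, 2, 5) (insufficient r3)
  task-6 cannot run: need (2, 8, 7) vs free (1, 2, 5) (insufficient r1, r2 and r3)
  task-5 cannot run: need (2, 7, 6) vs free (1, 2, 5) (insufficient r1, r2 and r3)
  task-8 cannot run: need (3, 3, 6) vs free (1, 2, 5) (insufficient r1, r2 and r3)
Processes that can never finish: task-4, task-6, task-5 and task-8.


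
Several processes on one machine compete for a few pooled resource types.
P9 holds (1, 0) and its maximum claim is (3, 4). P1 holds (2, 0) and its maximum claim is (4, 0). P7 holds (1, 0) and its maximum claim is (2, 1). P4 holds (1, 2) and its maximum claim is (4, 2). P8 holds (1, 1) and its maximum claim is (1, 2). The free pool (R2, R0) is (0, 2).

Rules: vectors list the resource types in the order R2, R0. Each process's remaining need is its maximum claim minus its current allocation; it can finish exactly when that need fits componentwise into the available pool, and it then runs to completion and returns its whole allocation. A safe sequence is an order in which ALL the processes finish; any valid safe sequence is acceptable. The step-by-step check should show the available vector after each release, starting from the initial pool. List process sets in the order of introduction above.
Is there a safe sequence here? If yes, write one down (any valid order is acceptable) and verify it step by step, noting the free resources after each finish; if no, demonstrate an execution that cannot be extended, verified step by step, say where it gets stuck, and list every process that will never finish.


SAFE, for example via the order P8, P7, P1, P4, P9.
Key observation: the order's first zero-slack moment is P7 ((1, 1) needed, (1, 3) free — a requested resource with nothing to spare).
Step-by-step check:
  pool = (0, 2)
  P8: need (0, 1) fits (0, 2); releases (1, 1), pool now (1, 3)
  P7: need (1, 1) fits (1, 3); releases (1, 0), pool now (2, 3)
  P1: need (2, 0) fits (2, 3); releases (2, 0), pool now (4, 3)
  P4: need (3, 0) fits (4, 3); releases (1, 2), pool now (5, 5)
  P9: need (2, 4) fits (5, 5); releases (1, 0), pool now (6, 5)


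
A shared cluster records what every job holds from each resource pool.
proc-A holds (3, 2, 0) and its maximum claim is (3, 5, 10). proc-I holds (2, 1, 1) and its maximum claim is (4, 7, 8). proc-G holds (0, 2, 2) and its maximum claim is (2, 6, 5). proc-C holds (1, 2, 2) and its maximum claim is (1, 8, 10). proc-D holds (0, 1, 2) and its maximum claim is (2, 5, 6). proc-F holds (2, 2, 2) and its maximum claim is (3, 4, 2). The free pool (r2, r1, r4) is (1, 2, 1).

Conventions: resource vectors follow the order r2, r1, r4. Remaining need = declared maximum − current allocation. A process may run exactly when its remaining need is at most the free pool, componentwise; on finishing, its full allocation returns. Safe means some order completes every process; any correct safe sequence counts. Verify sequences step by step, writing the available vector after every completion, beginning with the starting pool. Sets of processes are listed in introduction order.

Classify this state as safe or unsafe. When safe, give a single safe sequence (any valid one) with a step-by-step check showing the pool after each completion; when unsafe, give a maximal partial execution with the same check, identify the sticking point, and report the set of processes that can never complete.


SAFE — a valid safe sequence is proc-F, proc-G, proc-D, proc-I, proc-C, proc-A.
Key observation: proc-F is the earliest step where a requested resource binds exactly: need (1, 2, 0), pool (1, 2, 1) at its turn.
Verifying each step:
  pool = (1, 2, 1)
  proc-F needs (1, 2, 0) <= (1, 2, 1) -> finishes; pool += (2, 2, 2) = (3, 4, 3)
  proc-G needs (2, 4, 3) <= (3, 4, 3) -> finishes; pool += (0, 2, 2) = (3, 6, 5)
  proc-D needs (2, 4, 4) <= (3, 6, 5) -> finishes; pool += (0, 1, 2) = (3, 7, 7)
  proc-I needs (2, 6, 7) <= (3, 7, 7) -> finishes; pool += (2, 1, 1) = (5, 8, 8)
  proc-C needs (0, 6, 8) <= (5, 8, 8) -> finishes; pool += (1, 2, 2) = (6, 10, 10)
  proc-A needs (0, 3, 10) <= (6, 10, 10) -> finishes; pool += (3, 2, 0) = (9, 12, 10)


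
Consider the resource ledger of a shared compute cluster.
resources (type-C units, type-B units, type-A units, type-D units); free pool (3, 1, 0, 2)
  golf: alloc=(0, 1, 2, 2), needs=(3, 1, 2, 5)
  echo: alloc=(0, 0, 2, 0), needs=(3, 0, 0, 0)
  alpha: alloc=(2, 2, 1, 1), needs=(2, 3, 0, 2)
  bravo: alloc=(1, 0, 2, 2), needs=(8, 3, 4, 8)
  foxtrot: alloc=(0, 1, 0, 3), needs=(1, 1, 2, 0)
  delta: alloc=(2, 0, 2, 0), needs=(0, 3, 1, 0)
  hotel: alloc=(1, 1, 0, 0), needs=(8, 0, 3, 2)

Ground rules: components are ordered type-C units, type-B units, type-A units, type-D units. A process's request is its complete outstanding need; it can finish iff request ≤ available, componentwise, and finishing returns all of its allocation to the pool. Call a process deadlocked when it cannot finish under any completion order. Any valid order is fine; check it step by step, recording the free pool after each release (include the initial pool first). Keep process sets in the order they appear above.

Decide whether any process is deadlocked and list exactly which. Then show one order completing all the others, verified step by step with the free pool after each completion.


The deadlocked set is bravo and hotel.
Key observation: echo, foxtrot, golf, delta, alpha can finish, but then (7, 5, 7, 8) is all there is, and the blocked group's type-C units demands exceed it.
The rest can finish in the order echo, foxtrot, golf, delta, alpha. Step-by-step check:
  pool = (3, 1, 0, 2)
  echo: need (3, 0, 0, 0) fits (3, 1, 0, 2); releases (0, 0, 2, 0), pool now (3, 1, 2, 2)
  foxtrot: need (1, 1, 2, 0) fits (3, 1, 2, 2); releases (0, 1, 0, 3), pool now (3, 2, 2, 5)
  golf: need (3, 1, 2, 5) fits (3, 2, 2, 5); releases (0, 1, 2, 2), pool now (3, 3, 4, 7)
  delta: need (0, 3, 1, 0) fits (3, 3, 4, 7); releases (2, 0, 2, 0), pool now (5, 3, 6, 7)
  alpha: need (2, 3, 0, 2) fits (5, 3, 6, 7); releases (2, 2, 1, 1), pool now (7, 5, 7, 8)
The blocked processes can never fit:
  bravo still needs (8, 3, 4, 8) but only (7, 5, 7, 8) is free — short on type-C units
  hotel still needs (8, 0, 3, 2) but only (7, 5, 7, 8) is free — short on type-C units


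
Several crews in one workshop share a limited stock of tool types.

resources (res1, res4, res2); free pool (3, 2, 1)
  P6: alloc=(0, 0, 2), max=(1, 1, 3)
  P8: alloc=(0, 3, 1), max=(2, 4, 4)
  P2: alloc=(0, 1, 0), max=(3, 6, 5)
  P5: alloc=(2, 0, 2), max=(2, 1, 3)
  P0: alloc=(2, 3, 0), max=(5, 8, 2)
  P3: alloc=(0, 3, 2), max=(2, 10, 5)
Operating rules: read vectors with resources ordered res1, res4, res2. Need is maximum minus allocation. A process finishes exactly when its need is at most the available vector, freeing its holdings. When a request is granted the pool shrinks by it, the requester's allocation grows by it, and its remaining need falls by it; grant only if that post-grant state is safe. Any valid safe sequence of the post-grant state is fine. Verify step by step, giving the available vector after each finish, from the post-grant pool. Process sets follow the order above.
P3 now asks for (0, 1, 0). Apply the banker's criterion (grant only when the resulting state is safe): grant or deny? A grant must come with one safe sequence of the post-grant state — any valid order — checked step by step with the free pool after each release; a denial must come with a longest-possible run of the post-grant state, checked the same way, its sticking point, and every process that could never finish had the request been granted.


DENY: after the grant no complete ordering would exist.
Key observation: res4 is the bottleneck — with P5, P8, P6 done the pool holds (5, 4, 6), short of every remaining need.
On the post-grant state, P5, P8, P6 is a maximal run — nothing extends it. Verifying each step:
  pool = (3, 1, 1)
  run P5 (needs (0, 1, 1), free (3, 1, 1)); after release of (2, 0, 2) the pool is (5, 1, 3)
  run P8 (needs (2, 1, 3), free (5, 1, 3)); after release of (0, 3, 1) the pool is (5, 4, 4)
  run P6 (needs (1, 1, 1), free (5, 4, 4)); after release of (0, 0, 2) the pool is (5, 4, 6)
  P2 cannot run: need (3, 5, 5) vs free (5, 4, 6) (insufficient res4)
  P0 cannot run: need (3, 5, 2) vs free (5, 4, 6) (insufficient res4)
  P3 cannot run: need (2, 6, 3) vs free (5, 4, 6) (insufficient res4)
Post-grant, the permanently blocked set is P2, P0 and P3.


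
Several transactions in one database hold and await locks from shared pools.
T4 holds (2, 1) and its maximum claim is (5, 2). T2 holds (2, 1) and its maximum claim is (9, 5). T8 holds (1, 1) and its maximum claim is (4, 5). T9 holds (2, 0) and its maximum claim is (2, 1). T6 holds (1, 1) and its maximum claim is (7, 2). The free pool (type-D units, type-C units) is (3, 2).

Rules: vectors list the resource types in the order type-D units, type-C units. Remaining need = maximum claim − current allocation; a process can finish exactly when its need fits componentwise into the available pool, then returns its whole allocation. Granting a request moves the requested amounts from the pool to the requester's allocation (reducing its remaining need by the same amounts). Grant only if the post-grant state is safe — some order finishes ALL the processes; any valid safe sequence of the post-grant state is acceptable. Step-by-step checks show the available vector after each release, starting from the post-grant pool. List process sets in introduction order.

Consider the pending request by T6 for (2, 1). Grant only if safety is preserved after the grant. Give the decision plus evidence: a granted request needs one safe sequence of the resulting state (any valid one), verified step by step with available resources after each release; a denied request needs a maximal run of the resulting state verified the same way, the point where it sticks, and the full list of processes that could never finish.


GRANT. The post-grant state is safe; one safe sequence: T9, T4, T6, T8, T2.
Key observation: (1, 1) free after granting still covers T9 first, and each release covers the next.
Check on the post-grant state, step by step:
  pool = (1, 1)
  run T9 (needs (0, 1), free (1, 1)); after release of (2, 0) the pool is (3, 1)
  run T4 (needs (3, 1), free (3, 1)); after release of (2, 1) the pool is (5, 2)
  run T6 (needs (4, 0), free (5, 2)); after release of (3, 2) the pool is (8, 4)
  run T8 (needs (3, 4), free (8, 4)); after release of (1, 1) the pool is (9, 5)
  run T2 (needs (7, 4), free (9, 5)); after release of (2, 1) the pool is (11, 6)


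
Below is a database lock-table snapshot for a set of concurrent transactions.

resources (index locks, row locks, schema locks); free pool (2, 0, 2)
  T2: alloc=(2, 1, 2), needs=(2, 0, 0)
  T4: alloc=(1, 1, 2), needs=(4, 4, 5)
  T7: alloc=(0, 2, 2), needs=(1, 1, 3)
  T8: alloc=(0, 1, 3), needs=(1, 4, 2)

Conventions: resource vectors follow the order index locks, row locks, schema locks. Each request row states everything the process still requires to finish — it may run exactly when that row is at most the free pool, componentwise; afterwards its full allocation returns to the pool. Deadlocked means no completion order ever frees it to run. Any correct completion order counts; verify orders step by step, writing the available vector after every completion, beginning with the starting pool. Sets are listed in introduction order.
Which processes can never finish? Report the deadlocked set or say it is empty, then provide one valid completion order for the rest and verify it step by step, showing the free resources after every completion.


The deadlocked set is T4 and T8.
Key observation: even finishing T2, T7 leaves just (4, 3, 6) free — too little row locks for any of the remaining processes.
The rest can finish in the order T2, T7. Check, step by step:
  pool = (2, 0, 2)
  T2 needs (2, 0, 0) <= (2, 0, 2) -> finishes; pool += (2, 1, 2) = (4, 1, 4)
  T7 needs (1, 1, 3) <= (4, 1, 4) -> finishes; pool += (0, 2, 2) = (4, 3, 6)
The blocked processes can never fit:
  T4 cannot run: need (4, 4, 5) vs free (4, 3, 6) (insufficient row locks)
  T8 cannot run: need (1, 4, 2) vs free (4, 3, 6) (insufficient row locks)


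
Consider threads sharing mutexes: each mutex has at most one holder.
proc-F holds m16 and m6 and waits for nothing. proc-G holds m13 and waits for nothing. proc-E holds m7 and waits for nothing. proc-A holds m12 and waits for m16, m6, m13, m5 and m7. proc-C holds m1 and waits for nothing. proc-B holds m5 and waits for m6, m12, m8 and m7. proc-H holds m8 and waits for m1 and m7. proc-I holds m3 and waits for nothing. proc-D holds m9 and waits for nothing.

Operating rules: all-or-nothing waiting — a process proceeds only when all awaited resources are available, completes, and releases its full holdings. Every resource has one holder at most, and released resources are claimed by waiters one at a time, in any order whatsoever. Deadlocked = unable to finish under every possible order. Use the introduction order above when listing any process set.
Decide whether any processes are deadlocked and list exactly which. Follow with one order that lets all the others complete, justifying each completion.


The deadlocked set is proc-A and proc-B.
Key observation: along proc-A -> proc-B -> proc-A, each member waits on what the next one holds — a deadlock; no other process is dragged down with it.
The rest can finish in the order proc-D, proc-E, proc-I, proc-C, proc-H, proc-G, proc-F.
Walking it through:
  run proc-D (it waits on nothing); releases m9
  run proc-E (it waits on nothing); releases m7
  run proc-I (it waits on nothing); releases m3
  run proc-C (it waits on nothing); releases m1
  proc-H waits on m1 and m7 — all released -> runs and releases m8
  run proc-G (it waits on nothing); releases m13
  run proc-F (it waits on nothing); releases m16 and m6


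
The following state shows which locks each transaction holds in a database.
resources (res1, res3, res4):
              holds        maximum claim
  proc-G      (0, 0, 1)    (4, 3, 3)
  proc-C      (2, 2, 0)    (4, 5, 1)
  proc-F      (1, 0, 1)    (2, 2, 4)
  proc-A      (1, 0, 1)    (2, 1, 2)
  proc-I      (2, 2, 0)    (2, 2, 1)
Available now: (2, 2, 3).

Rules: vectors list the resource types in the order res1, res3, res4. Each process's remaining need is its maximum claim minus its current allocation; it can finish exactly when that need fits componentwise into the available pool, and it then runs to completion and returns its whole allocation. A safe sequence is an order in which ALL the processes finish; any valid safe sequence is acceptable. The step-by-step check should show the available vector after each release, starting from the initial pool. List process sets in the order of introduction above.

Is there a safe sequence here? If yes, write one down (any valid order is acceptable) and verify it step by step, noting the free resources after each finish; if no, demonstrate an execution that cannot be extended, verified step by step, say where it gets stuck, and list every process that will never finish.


The state is SAFE; one workable sequence: proc-A, proc-I, proc-G, proc-F, proc-C.
Key observation: the order never hits an exact fit; proc-A is the first step at the minimum slack of 1 on its requested resources ((1, 1, 1), (2, 2, 3) free).
Step-by-step check:
  pool = (2, 2, 3)
  run proc-A (needs (1, 1, 1), free (2, 2, 3)); after release of (1, 0, 1) the pool is (3, 2, 4)
  run proc-I (needs (0, 0, 1), free (3, 2, 4)); after release of (2, 2, 0) the pool is (5, 4, 4)
  run proc-G (needs (4, 3, 2), free (5, 4, 4)); after release of (0, 0, 1) the pool is (5, 4, 5)
  run proc-F (needs (1, 2, 3), free (5, 4, 5)); after release of (1, 0, 1) the pool is (6, 4, 6)
  run proc-C (needs (2, 3, 1), free (6, 4, 6)); after release of (2, 2, 0) the pool is (8, 6, 6)


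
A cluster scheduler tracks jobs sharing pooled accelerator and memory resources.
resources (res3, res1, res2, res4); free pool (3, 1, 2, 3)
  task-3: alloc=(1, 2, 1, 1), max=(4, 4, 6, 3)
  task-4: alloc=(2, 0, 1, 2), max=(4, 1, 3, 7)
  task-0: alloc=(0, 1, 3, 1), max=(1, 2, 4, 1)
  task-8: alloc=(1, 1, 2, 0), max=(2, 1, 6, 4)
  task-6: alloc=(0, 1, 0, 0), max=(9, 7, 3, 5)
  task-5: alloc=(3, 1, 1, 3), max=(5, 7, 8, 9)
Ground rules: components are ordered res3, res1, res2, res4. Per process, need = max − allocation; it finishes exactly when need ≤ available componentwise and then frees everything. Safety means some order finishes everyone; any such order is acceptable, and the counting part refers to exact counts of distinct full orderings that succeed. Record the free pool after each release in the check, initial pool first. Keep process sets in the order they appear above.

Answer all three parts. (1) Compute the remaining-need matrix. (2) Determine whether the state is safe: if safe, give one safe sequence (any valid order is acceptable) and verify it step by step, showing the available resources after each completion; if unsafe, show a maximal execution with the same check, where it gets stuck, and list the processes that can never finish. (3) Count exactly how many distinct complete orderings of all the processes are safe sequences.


(1) Remaining need (order res3, res1, res2, res4):
  task-3: (3, 2, 5, 2)
  task-4: (2, 1, 2, 5)
  task-0: (1, 1, 1, 0)
  task-8: (1, 0, 4, 4)
  task-6: (9, 6, 3, 5)
  task-5: (2, 6, 7, 6)
(2) The state is UNSAFE.
Key observation: the wall is res1: completing task-0, task-3, task-4, task-8 brings the pool only to (7, 5, 9, 7), and all the rest need more.
The run task-0, task-3, task-4, task-8 cannot be extended any further. Step-by-step check:
  pool = (3, 1, 2, 3)
  task-0: need (1, 1, 1, 0) fits (3, 1, 2, 3); releases (0, 1, 3, 1), pool now (3, 2, 5, 4)
  task-3: need (3, 2, 5, 2) fits (3, 2, 5, 4); releases (1, 2, 1, 1), pool now (4, 4, 6, 5)
  task-4: need (2, 1, 2, 5) fits (4, 4, 6, 5); releases (2, 0, 1, 2), pool now (6, 4, 7, 7)
  task-8: need (1, 0, 4, 4) fits (6, 4, 7, 7); releases (1, 1, 2, 0), pool now (7, 5, 9, 7)
  blocked: task-6 wants (9, 6, 3, 5), pool (7, 5, 9, 7) — not enough res3 and res1
  blocked: task-5 wants (2, 6, 7, 6), pool (7, 5, 9, 7) — not enough res1
Processes that can never finish: task-6 and task-5.
(3) Precisely 0 of the possible complete orderings are safe sequences.
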